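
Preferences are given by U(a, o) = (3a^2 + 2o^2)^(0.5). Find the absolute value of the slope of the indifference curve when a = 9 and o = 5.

For CES with ρ = 2, MRS = (3/2)·(o/a)^(-1).
At (9, 5): MRS = 2.7.
That is, one extra unit of a is worth 2.7 units of o at the margin.

MRS = 2.7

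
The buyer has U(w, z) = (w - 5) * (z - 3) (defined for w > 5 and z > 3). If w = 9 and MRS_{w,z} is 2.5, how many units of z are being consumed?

z = 13

MU_w = (z−3), MU_z = (w−5).
MRS = (z−3)/(w−5).
Substitute w = 9: MRS = (z − 3)/4. Setting this equal to 2.5 gives z − 3 = 2.5·4 = 10, so z = 13.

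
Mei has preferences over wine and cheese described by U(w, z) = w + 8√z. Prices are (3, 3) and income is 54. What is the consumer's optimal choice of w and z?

w* = 2, z* = 16

MU_w = 1, MU_z = 8/(2√z).
MRS = 1 ÷ (8/(2√z)).
Tangency: set MRS = p_w/p_z = 3/3 = 1.
MRS depends only on z: 0.25·√z = 1 ⇒ √z = 1/0.25 = 4 ⇒ z* = 16.
From the budget, 3·w = 54 − 3·16 = 6, so w* = 2.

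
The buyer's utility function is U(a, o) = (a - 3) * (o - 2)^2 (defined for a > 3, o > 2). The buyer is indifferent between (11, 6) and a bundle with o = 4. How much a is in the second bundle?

a = 35

U(11, 6) = 128.
Set U(a, 4) = 128 and solve.
With o = 4: (4 − 2)^2 = 4, so (a − 3) = 128/4 = 32.
So a = 3 + 32 = 35.
Check: U(35, 4) = 128.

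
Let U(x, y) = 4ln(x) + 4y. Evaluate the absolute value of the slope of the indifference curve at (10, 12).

MRS = 0.1

MU_x = 4/x, MU_y = 4.
MRS = 4/x ÷ 4.
At (10, 12): MRS = 0.1.
So at (10, 12) the consumer would give up 0.1 units of y for one more unit of x.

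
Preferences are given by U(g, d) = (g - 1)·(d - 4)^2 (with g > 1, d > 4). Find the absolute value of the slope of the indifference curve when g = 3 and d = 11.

MU_g = (d−4)^2, MU_d = 2·(g−1)·(d−4).
MRS = (1/2)·(d−4)/(g−1).
At (3, 11): MRS = 1.75.
That is, one extra unit of g is worth 1.75 units of d at the margin.

MRS = 1.75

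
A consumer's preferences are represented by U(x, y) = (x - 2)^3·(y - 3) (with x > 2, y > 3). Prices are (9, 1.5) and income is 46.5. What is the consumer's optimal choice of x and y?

MU_x = 3·(x−2)^2·(y−3), MU_y = (x−2)^3.
MRS = (3/1)·(y−3)/(x−2).
Tangency: set MRS = p_x/p_y = 9/1.5 = 6.
So (3/1)·(y − 3)/(x − 2) = 6, i.e. (y − 3) = 2·(x − 2).
Rewrite the budget in excess-of-subsistence terms: 9·(x − 2) + 1.5·(y − 3) = 46.5 − 9·2 − 1.5·3 = 24.
Substituting, 12·(x − 2) = 24, so x − 2 = 2 and x* = 4.
Then y − 3 = 2·2 = 4, so y* = 7.

x* = 4, y* = 7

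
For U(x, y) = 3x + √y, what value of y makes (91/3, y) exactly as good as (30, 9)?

y = 4

U(30, 9) = 93.
Set U(91/3, y) = 93 and solve.
With x = 91/3: √y = 93 − 3·91/3 = 2, so √y = 2 and y = 4.
Check: U(91/3, 4) = 93.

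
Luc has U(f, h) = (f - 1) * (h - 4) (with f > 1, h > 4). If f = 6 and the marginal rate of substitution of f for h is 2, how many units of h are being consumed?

h = 14

MU_f = (h−4), MU_h = (f−1).
MRS = (h−4)/(f−1).
Substitute f = 6: MRS = (h − 4)/5. Setting this equal to 2 gives h − 4 = 2·5 = 10, so h = 14.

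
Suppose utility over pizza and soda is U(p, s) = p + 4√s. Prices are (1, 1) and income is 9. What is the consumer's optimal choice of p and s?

p* = 5, s* = 4

MU_p = 1, MU_s = 4/(2√s).
MRS = 1 ÷ (4/(2√s)).
Tangency: set MRS = p_p/p_s = 1/1 = 1.
MRS depends only on s: 0.5·√s = 1 ⇒ √s = 1/0.5 = 2 ⇒ s* = 4.
From the budget, 1·p = 9 − 1·4 = 5, so p* = 5.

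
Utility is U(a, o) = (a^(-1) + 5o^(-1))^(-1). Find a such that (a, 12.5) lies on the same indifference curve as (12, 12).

U depends on (a, o) only through S = a^(-1) + 5o^(-1), so equal utility means equal S. At (12, 12): S = 0.5.
With o = 12.5: 5·12.5^(-1) = 0.4, so a^(-1) = 0.5 − 0.4 = 0.1.
Hence a = 1/0.1 = 10.
Check: U(10, 12.5) = 2.

a = 10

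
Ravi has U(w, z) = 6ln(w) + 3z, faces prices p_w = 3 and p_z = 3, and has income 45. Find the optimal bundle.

MU_w = 6/w, MU_z = 3.
MRS = 6/w ÷ 3.
Tangency: set MRS = p_w/p_z = 3/3 = 1.
MRS depends only on w: 2/w = 1 ⇒ w* = 2/1 = 2.
From the budget, 3·z = 45 − 3·2 = 39, so z* = 13.

w* = 2, z* = 13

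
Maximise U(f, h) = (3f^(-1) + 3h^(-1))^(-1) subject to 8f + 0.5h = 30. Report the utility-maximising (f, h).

f* = 3, h* = 12

For CES with ρ = -1, MRS = (h/f)^2.
Tangency: set MRS = p_f/p_h = 8/0.5 = 16.
So (h/f)^2 = 16; taking the square root, h/f = 4, i.e. h = 4·f.
Substitute into the budget 8·f + 0.5·h = 30: 10·f = 30, so f* = 3 and h* = 4·3 = 12.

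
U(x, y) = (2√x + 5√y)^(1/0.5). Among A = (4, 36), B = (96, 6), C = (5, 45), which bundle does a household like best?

Evaluate utility at each bundle:
U(A) = 1156.000.
U(B) = 1014.000.
U(C) = 1445.000.
Highest utility is C, so C ≻ A ≻ B.

Bundle C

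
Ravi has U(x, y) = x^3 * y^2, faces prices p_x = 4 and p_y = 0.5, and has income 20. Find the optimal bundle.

x* = 3, y* = 16

MU_x = 3·x^2·y^2 and MU_y = 2·x^3·y.
MRS = MU_x/MU_y = (3/2)·y/x.
Tangency: set MRS = p_x/p_y = 4/0.5 = 8.
So (3/2)·y/x = 8, i.e. y = (16/3)·x.
Substitute into the budget 4·x + 0.5·y = 20: (20/3)·x = 20, so x* = 3.
Then y* = (16/3)·3 = 16.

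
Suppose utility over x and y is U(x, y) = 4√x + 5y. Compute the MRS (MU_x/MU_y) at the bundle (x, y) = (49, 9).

MRS = 2/35

MU_x = 4/(2√x), MU_y = 5.
MRS = 4/(2√x) ÷ 5.
At (49, 9): MRS = 2/35.
So at (49, 9) the consumer would give up 2/35 units of y for one more unit of x.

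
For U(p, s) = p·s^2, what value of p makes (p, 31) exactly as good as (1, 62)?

p = 4

U(1, 62) = 3844.
Set U(p, 31) = 3844 and solve.
With s = 31: 31^2 = 961, so p = 3844/961 = 4.
Check: U(4, 31) = 3844.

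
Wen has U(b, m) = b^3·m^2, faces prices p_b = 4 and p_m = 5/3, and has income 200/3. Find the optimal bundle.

b* = 10, m* = 16

MU_b = 3·b^2·m^2 and MU_m = 2·b^3·m.
MRS = MU_b/MU_m = (3/2)·m/b.
Tangency: set MRS = p_b/p_m = 4/(5/3) = 2.4.
So (3/2)·m/b = 2.4, i.e. m = 1.6·b.
Substitute into the budget 4·b + (5/3)·m = 200/3: (20/3)·b = 200/3, so b* = 10.
Then m* = 1.6·10 = 16.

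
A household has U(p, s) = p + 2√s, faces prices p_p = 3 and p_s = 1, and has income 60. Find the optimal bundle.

p* = 17, s* = 9

MU_p = 1, MU_s = 2/(2√s).
MRS = 1 ÷ (2/(2√s)).
Tangency: set MRS = p_p/p_s = 3/1 = 3.
MRS depends only on s: √s = 3 ⇒ √s = 3 ⇒ s* = 9.
From the budget, 3·p = 60 − 1·9 = 51, so p* = 17.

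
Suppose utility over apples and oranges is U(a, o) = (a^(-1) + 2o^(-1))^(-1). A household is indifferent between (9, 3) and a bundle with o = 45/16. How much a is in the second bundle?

a = 15

U depends on (a, o) only through S = a^(-1) + 2o^(-1), so equal utility means equal S. At (9, 3): S = 7/9.
With o = 45/16: 2·(45/16)^(-1) = 32/45, so a^(-1) = 7/9 − 32/45 = 1/15.
Hence a = 1/(1/15) = 15.
Check: U(15, 45/16) = 1.2857.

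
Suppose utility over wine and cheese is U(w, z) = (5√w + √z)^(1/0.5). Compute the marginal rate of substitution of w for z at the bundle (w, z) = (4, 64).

MRS = 20

For CES with ρ = 0.5, MRS = (5/1)·√(z/w).
At (4, 64): MRS = 20.
So at (4, 64) the consumer would give up 20 units of z for one more unit of w.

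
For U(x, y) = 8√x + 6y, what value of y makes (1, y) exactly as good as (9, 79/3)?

U(9, 79/3) = 182.
Set U(1, y) = 182 and solve.
With x = 1: √1 = 1, so 6y = 182 − 8·1 = 174 and y = 29.
Check: U(1, 29) = 182.

y = 29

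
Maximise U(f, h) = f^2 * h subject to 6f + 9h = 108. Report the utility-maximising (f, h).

f* = 12, h* = 4

MU_f = 2·f·h and MU_h = f^2.
MRS = MU_f/MU_h = (2/1)·h/f.
Tangency: set MRS = p_f/p_h = 6/9 = 2/3.
So (2/1)·h/f = 2/3, i.e. h = (1/3)·f.
Substitute into the budget 6·f + 9·h = 108: 9·f = 108, so f* = 12.
Then h* = (1/3)·12 = 4.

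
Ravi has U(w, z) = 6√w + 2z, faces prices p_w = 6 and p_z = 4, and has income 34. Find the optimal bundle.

w* = 1, z* = 7

MU_w = 6/(2√w), MU_z = 2.
MRS = 6/(2√w) ÷ 2.
Tangency: set MRS = p_w/p_z = 6/4 = 1.5.
MRS depends only on w: 1.5/√w = 1.5 ⇒ √w = 1.5/1.5 = 1 ⇒ w* = 1.
From the budget, 4·z = 34 − 6·1 = 28, so z* = 7.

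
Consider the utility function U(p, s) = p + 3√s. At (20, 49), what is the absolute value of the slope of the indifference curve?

MU_p = 1, MU_s = 3/(2√s).
MRS = 1 ÷ (3/(2√s)).
At (20, 49): MRS = 14/3.
That is, one extra unit of p is worth 14/3 units of s at the margin.

MRS = 14/3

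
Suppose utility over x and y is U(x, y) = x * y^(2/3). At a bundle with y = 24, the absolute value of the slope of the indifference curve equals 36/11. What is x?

MU_x = y^(2/3) and MU_y = 2/3·x·y^(-1/3).
MRS = MU_x/MU_y = (1.5)·y/x.
Substitute y = 24: MRS = 36/x. Setting 36/x = 36/11 gives x = 36/(36/11) = 11.

x = 11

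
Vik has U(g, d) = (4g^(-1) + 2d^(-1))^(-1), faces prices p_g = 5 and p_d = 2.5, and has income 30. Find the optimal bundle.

For CES with ρ = -1, MRS = (4/2)·(d/g)^2.
Tangency: set MRS = p_g/p_d = 5/2.5 = 2.
So (d/g)^2 = 1; taking the square root, d/g = 1, i.e. d = g.
Substitute into the budget 5·g + 2.5·d = 30: 7.5·g = 30, so g* = 4 and d* = 4.

g* = 4, d* = 4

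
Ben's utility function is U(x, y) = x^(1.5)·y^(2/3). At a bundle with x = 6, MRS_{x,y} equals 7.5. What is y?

y = 20

MU_x = 1.5·√x·y^(2/3) and MU_y = 2/3·x^(1.5)·y^(-1/3).
MRS = MU_x/MU_y = (2.25)·y/x.
Substitute x = 6: MRS = y/(8/3). Setting y/(8/3) = 7.5 gives y = 7.5·(8/3) = 20.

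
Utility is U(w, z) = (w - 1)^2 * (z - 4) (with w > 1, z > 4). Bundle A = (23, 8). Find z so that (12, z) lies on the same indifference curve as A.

U(23, 8) = 1936.
Set U(12, z) = 1936 and solve.
With w = 12: (12 − 1)^2 = 121, so (z − 4) = 1936/121 = 16.
So z = 4 + 16 = 20.
Check: U(12, 20) = 1936.

z = 20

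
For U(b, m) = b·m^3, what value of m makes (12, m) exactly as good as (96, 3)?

U(96, 3) = 2592.
Set U(12, m) = 2592 and solve.
With b = 12: m^3 = 2592/12 = 216; taking the cube root, m = 6.
Check: U(12, 6) = 2592.

m = 6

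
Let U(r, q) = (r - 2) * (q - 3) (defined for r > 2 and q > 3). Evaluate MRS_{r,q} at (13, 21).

MU_r = (q−3), MU_q = (r−2).
MRS = (q−3)/(r−2).
At (13, 21): MRS = 18/11.
The indifference curve has slope −18/11 at this bundle.

MRS = 18/11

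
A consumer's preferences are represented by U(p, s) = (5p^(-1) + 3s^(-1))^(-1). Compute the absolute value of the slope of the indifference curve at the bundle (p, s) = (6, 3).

For CES with ρ = -1, MRS = (5/3)·(s/p)^2.
At (6, 3): MRS = 5/12.
That is, one extra unit of p is worth 5/12 units of s at the margin.

MRS = 5/12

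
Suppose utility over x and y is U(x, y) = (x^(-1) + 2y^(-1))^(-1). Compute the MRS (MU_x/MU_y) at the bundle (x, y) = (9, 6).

MRS = 2/9

For CES with ρ = -1, MRS = (1/2)·(y/x)^2.
At (9, 6): MRS = 2/9.
That is, one extra unit of x is worth 2/9 units of y at the margin.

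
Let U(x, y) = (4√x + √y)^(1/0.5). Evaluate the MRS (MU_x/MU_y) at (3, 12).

For CES with ρ = 0.5, MRS = (4/1)·√(y/x).
At (3, 12): MRS = 8.
The indifference curve has slope −8 at this bundle.

MRS = 8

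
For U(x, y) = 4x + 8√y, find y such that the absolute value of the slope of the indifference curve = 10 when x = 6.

MU_x = 4, MU_y = 8/(2√y).
MRS = 4 ÷ (8/(2√y)).
MRS depends only on y: √y = 10 ⇒ √y = 10 ⇒ y = 100.

y = 100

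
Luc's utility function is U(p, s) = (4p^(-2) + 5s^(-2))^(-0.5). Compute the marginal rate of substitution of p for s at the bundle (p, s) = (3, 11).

MRS = 5324/135

For CES with ρ = -2, MRS = (4/5)·(s/p)^3.
At (3, 11): MRS = 5324/135.
So at (3, 11) the consumer would give up 5324/135 units of s for one more unit of p.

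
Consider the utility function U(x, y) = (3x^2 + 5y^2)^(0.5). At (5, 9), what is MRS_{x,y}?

For CES with ρ = 2, MRS = (3/5)·(y/x)^(-1).
At (5, 9): MRS = 1/3.
That is, one extra unit of x is worth 1/3 units of y at the margin.

MRS = 1/3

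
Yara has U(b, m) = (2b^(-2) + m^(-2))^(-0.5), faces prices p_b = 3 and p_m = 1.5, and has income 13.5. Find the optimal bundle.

b* = 3, m* = 3

For CES with ρ = -2, MRS = (2/1)·(m/b)^3.
Tangency: set MRS = p_b/p_m = 3/1.5 = 2.
So (m/b)^3 = 1; taking the cube root, m/b = 1, i.e. m = b.
Substitute into the budget 3·b + 1.5·m = 13.5: 4.5·b = 13.5, so b* = 3 and m* = 3.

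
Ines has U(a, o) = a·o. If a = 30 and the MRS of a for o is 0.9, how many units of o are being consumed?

MU_a = o and MU_o = a.
MRS = MU_a/MU_o = o/a.
Substitute a = 30: MRS = o/30. Setting o/30 = 0.9 gives o = 0.9·30 = 27.

o = 27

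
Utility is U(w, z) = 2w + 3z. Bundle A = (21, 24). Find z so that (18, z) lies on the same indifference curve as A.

U(21, 24) = 114.
Set U(18, z) = 114 and solve.
2·18 + 3z = 114 ⇒ 3z = 78 ⇒ z = 26.
Check: U(18, 26) = 114.

z = 26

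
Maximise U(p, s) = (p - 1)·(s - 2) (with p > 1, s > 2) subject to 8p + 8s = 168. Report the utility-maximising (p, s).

p* = 10, s* = 11

MU_p = (s−2), MU_s = (p−1).
MRS = (s−2)/(p−1).
Tangency: set MRS = p_p/p_s = 8/8 = 1.
So (s − 2)/(p − 1) = 1, i.e. (s − 2) = (p − 1).
Rewrite the budget in excess-of-subsistence terms: 8·(p − 1) + 8·(s − 2) = 168 − 8·1 − 8·2 = 144.
Substituting, 16·(p − 1) = 144, so p − 1 = 9 and p* = 10.
Then s − 2 = 9, so s* = 11.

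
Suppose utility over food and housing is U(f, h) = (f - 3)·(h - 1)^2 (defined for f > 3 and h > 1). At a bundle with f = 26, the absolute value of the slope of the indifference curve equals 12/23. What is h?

h = 25

MU_f = (h−1)^2, MU_h = 2·(f−3)·(h−1).
MRS = (1/2)·(h−1)/(f−3).
Substitute f = 26: MRS = (h − 1)/46. Setting this equal to 12/23 gives h − 1 = (12/23)·46 = 24, so h = 25.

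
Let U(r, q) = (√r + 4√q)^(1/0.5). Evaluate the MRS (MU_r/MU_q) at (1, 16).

For CES with ρ = 0.5, MRS = (1/4)·√(q/r).
At (1, 16): MRS = 1.
So at (1, 16) the consumer would give up 1 units of q for one more unit of r.

MRS = 1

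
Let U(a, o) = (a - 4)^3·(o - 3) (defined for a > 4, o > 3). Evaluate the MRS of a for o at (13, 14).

MRS = 11/3

MU_a = 3·(a−4)^2·(o−3), MU_o = (a−4)^3.
MRS = (3/1)·(o−3)/(a−4).
At (13, 14): MRS = 11/3.
That is, one extra unit of a is worth 11/3 units of o at the margin.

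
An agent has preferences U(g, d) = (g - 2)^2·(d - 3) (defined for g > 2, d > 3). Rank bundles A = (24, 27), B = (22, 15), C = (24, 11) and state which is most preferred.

Evaluate utility at each bundle:
U(A) = 11616.
U(B) = 4800.
U(C) = 3872.
Highest utility is A, so A ≻ B ≻ C.

Bundle A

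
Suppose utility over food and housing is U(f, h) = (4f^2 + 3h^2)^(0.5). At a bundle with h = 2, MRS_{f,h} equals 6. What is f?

f = 9

For CES with ρ = 2, MRS = (4/3)·(h/f)^(-1).
Setting (4/3)·(2/f)^(-1) = 6 gives (2/f)^(-1) = 4.5, so 2/f = 2/9 and f = 9.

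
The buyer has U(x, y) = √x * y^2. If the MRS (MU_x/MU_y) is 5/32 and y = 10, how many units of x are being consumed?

x = 16

MU_x = 0.5·x^(-0.5)·y^2 and MU_y = 2·√x·y.
MRS = MU_x/MU_y = (0.25)·y/x.
Substitute y = 10: MRS = 2.5/x. Setting 2.5/x = 5/32 gives x = 2.5/(5/32) = 16.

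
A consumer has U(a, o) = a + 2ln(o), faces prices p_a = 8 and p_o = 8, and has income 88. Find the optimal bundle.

MU_a = 1, MU_o = 2/o.
MRS = 1 ÷ (2/o).
Tangency: set MRS = p_a/p_o = 8/8 = 1.
MRS depends only on o: 0.5·o = 1 ⇒ o* = 1/0.5 = 2.
From the budget, 8·a = 88 − 8·2 = 72, so a* = 9.

a* = 9, o* = 2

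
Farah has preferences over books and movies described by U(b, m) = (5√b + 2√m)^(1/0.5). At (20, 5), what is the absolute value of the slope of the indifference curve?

MRS = 1.25

For CES with ρ = 0.5, MRS = (5/2)·√(m/b).
At (20, 5): MRS = 1.25.
So at (20, 5) the consumer would give up 1.25 units of m for one more unit of b.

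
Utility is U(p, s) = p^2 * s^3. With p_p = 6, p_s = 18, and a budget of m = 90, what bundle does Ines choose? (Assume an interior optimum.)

p* = 6, s* = 3

MU_p = 2·p·s^3 and MU_s = 3·p^2·s^2.
MRS = MU_p/MU_s = (2/3)·s/p.
Tangency: set MRS = p_p/p_s = 6/18 = 1/3.
So (2/3)·s/p = 1/3, i.e. s = 0.5·p.
Substitute into the budget 6·p + 18·s = 90: 15·p = 90, so p* = 6.
Then s* = 0.5·6 = 3.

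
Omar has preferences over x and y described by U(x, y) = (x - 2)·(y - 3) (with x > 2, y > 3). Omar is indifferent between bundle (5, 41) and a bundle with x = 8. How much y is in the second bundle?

y = 22

U(5, 41) = 114.
Set U(8, y) = 114 and solve.
With x = 8: (8 − 2) = 6, so (y − 3) = 114/6 = 19.
So y = 3 + 19 = 22.
Check: U(8, 22) = 114.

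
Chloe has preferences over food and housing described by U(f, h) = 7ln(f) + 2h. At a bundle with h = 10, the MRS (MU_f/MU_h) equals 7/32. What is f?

f = 16

MU_f = 7/f, MU_h = 2.
MRS = 7/f ÷ 2.
MRS depends only on f: 3.5/f = 7/32 ⇒ f = 3.5/(7/32) = 16.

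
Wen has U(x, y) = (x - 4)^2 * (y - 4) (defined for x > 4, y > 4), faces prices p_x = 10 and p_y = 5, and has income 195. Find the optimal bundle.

x* = 13, y* = 13

MU_x = 2·(x−4)·(y−4), MU_y = (x−4)^2.
MRS = (2/1)·(y−4)/(x−4).
Tangency: set MRS = p_x/p_y = 10/5 = 2.
So (2/1)·(y − 4)/(x − 4) = 2, i.e. (y − 4) = (x − 4).
Rewrite the budget in excess-of-subsistence terms: 10·(x − 4) + 5·(y − 4) = 195 − 10·4 − 5·4 = 135.
Substituting, 15·(x − 4) = 135, so x − 4 = 9 and x* = 13.
Then y − 4 = 9, so y* = 13.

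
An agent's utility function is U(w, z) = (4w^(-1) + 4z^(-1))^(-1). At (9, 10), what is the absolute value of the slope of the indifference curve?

For CES with ρ = -1, MRS = (z/w)^2.
At (9, 10): MRS = 100/81.
So at (9, 10) the consumer would give up 100/81 units of z for one more unit of w.

MRS = 100/81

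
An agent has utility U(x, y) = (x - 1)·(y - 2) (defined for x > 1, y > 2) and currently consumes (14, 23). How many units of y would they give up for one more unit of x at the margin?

MU_x = (y−2), MU_y = (x−1).
MRS = (y−2)/(x−1).
At (14, 23): MRS = 21/13.
That is, one extra unit of x is worth 21/13 units of y at the margin.

MRS = 21/13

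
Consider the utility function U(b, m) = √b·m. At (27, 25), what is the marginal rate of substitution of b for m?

MRS = 25/54

MU_b = 0.5·b^(-0.5)·m and MU_m = √b.
MRS = MU_b/MU_m = (0.5)·m/b.
At (27, 25): MRS = 25/54.
So at (27, 25) the consumer would give up 25/54 units of m for one more unit of b.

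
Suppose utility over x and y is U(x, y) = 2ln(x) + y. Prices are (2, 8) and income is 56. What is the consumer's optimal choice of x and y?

x* = 8, y* = 5

MU_x = 2/x, MU_y = 1.
MRS = 2/x ÷ 1.
Tangency: set MRS = p_x/p_y = 2/8 = 0.25.
MRS depends only on x: 2/x = 0.25 ⇒ x* = 2/0.25 = 8.
From the budget, 8·y = 56 − 2·8 = 40, so y* = 5.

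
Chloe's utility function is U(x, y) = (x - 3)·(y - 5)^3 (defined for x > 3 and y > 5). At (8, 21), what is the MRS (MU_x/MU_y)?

MRS = 16/15

MU_x = (y−5)^3, MU_y = 3·(x−3)·(y−5)^2.
MRS = (1/3)·(y−5)/(x−3).
At (8, 21): MRS = 16/15.
That is, one extra unit of x is worth 16/15 units of y at the margin.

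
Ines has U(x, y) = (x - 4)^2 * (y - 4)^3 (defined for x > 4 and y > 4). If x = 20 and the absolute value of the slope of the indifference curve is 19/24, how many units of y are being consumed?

MU_x = 2·(x−4)·(y−4)^3, MU_y = 3·(x−4)^2·(y−4)^2.
MRS = (2/3)·(y−4)/(x−4).
Substitute x = 20: MRS = (y − 4)/24. Setting this equal to 19/24 gives y − 4 = (19/24)·24 = 19, so y = 23.

y = 23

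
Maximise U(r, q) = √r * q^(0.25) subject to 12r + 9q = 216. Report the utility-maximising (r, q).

MU_r = 0.5·r^(-0.5)·q^(0.25) and MU_q = 0.25·√r·q^(-0.75).
MRS = MU_r/MU_q = (2)·q/r.
Tangency: set MRS = p_r/p_q = 12/9 = 4/3.
So (2)·q/r = 4/3, i.e. q = (2/3)·r.
Substitute into the budget 12·r + 9·q = 216: 18·r = 216, so r* = 12.
Then q* = (2/3)·12 = 8.

r* = 12, q* = 8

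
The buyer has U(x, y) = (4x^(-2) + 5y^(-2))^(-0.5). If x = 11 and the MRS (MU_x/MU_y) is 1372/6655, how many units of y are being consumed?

y = 7

For CES with ρ = -2, MRS = (4/5)·(y/x)^3.
Setting (4/5)·(y/11)^3 = 1372/6655 gives (y/11)^3 = 343/1331, so y/11 = 7/11 and y = 7.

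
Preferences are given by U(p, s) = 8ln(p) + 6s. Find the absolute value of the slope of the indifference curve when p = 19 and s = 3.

MRS = 4/57

MU_p = 8/p, MU_s = 6.
MRS = 8/p ÷ 6.
At (19, 3): MRS = 4/57.
So at (19, 3) the consumer would give up 4/57 units of s for one more unit of p.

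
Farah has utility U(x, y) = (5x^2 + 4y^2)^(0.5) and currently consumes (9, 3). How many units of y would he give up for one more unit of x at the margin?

For CES with ρ = 2, MRS = (5/4)·(y/x)^(-1).
At (9, 3): MRS = 3.75.
So at (9, 3) the consumer would give up 3.75 units of y for one more unit of x.

MRS = 3.75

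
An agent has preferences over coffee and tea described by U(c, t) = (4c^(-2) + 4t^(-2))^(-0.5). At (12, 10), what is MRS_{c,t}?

MRS = 125/216

For CES with ρ = -2, MRS = (t/c)^3.
At (12, 10): MRS = 125/216.
That is, one extra unit of c is worth 125/216 units of t at the margin.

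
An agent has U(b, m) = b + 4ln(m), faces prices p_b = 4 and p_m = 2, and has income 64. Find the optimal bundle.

b* = 12, m* = 8

MU_b = 1, MU_m = 4/m.
MRS = 1 ÷ (4/m).
Tangency: set MRS = p_b/p_m = 4/2 = 2.
MRS depends only on m: 0.25·m = 2 ⇒ m* = 2/0.25 = 8.
From the budget, 4·b = 64 − 2·8 = 48, so b* = 12.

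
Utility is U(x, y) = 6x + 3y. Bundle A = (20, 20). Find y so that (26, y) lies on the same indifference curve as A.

U(20, 20) = 180.
Set U(26, y) = 180 and solve.
6·26 + 3y = 180 ⇒ 3y = 24 ⇒ y = 8.
Check: U(26, 8) = 180.

y = 8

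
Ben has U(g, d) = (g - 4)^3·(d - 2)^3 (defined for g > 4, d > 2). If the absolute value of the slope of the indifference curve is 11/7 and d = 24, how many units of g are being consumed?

MU_g = 3·(g−4)^2·(d−2)^3, MU_d = 3·(g−4)^3·(d−2)^2.
MRS = (d−2)/(g−4).
Substitute d = 24: MRS = 22/(g − 4). Setting this equal to 11/7 gives g − 4 = 22/(11/7) = 14, so g = 18.

g = 18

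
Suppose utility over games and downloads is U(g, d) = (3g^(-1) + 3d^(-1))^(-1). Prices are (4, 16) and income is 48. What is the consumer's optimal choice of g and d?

For CES with ρ = -1, MRS = (d/g)^2.
Tangency: set MRS = p_g/p_d = 4/16 = 0.25.
So (d/g)^2 = 0.25; taking the square root, d/g = 0.5, i.e. d = 0.5·g.
Substitute into the budget 4·g + 16·d = 48: 12·g = 48, so g* = 4 and d* = 0.5·4 = 2.

g* = 4, d* = 2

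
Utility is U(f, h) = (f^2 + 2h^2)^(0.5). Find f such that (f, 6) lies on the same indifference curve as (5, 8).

U depends on (f, h) only through S = f^2 + 2h^2, so equal utility means equal S. At (5, 8): S = 153.
With h = 6: 2·6^2 = 72, so f^2 = 153 − 72 = 81.
Hence f = √81 = 9.
Check: U(9, 6) = 12.3693.

f = 9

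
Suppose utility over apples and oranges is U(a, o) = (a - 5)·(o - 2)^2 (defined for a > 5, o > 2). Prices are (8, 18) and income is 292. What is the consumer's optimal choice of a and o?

MU_a = (o−2)^2, MU_o = 2·(a−5)·(o−2).
MRS = (1/2)·(o−2)/(a−5).
Tangency: set MRS = p_a/p_o = 8/18 = 4/9.
So (1/2)·(o − 2)/(a − 5) = 4/9, i.e. (o − 2) = (8/9)·(a − 5).
Rewrite the budget in excess-of-subsistence terms: 8·(a − 5) + 18·(o − 2) = 292 − 8·5 − 18·2 = 216.
Substituting, 24·(a − 5) = 216, so a − 5 = 9 and a* = 14.
Then o − 2 = (8/9)·9 = 8, so o* = 10.

a* = 14, o* = 10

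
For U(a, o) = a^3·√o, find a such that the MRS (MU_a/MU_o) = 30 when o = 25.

a = 5

MU_a = 3·a^2·√o and MU_o = 0.5·a^3·o^(-0.5).
MRS = MU_a/MU_o = (6)·o/a.
Substitute o = 25: MRS = 150/a. Setting 150/a = 30 gives a = 150/30 = 5.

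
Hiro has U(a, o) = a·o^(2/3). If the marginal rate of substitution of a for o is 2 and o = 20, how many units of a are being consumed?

a = 15

MU_a = o^(2/3) and MU_o = 2/3·a·o^(-1/3).
MRS = MU_a/MU_o = (1.5)·o/a.
Substitute o = 20: MRS = 30/a. Setting 30/a = 2 gives a = 30/2 = 15.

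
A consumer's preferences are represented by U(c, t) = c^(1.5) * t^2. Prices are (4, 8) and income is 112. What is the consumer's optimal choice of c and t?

MU_c = 1.5·√c·t^2 and MU_t = 2·c^(1.5)·t.
MRS = MU_c/MU_t = (0.75)·t/c.
Tangency: set MRS = p_c/p_t = 4/8 = 0.5.
So (0.75)·t/c = 0.5, i.e. t = (2/3)·c.
Substitute into the budget 4·c + 8·t = 112: (28/3)·c = 112, so c* = 12.
Then t* = (2/3)·12 = 8.

c* = 12, t* = 8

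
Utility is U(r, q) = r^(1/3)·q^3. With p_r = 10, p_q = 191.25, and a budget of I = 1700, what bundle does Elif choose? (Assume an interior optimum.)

r* = 17, q* = 8

MU_r = 1/3·r^(-2/3)·q^3 and MU_q = 3·r^(1/3)·q^2.
MRS = MU_r/MU_q = (1/9)·q/r.
Tangency: set MRS = p_r/p_q = 10/191.25 = 8/153.
So (1/9)·q/r = 8/153, i.e. q = (8/17)·r.
Substitute into the budget 10·r + 191.25·q = 1700: 100·r = 1700, so r* = 17.
Then q* = (8/17)·17 = 8.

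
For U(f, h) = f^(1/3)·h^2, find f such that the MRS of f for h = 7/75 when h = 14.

MU_f = 1/3·f^(-2/3)·h^2 and MU_h = 2·f^(1/3)·h.
MRS = MU_f/MU_h = (1/6)·h/f.
Substitute h = 14: MRS = (7/3)/f. Setting (7/3)/f = 7/75 gives f = (7/3)/(7/75) = 25.

f = 25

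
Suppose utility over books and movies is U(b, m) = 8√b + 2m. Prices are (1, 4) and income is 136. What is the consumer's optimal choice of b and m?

MU_b = 8/(2√b), MU_m = 2.
MRS = 8/(2√b) ÷ 2.
Tangency: set MRS = p_b/p_m = 1/4 = 0.25.
MRS depends only on b: 2/√b = 0.25 ⇒ √b = 2/0.25 = 8 ⇒ b* = 64.
From the budget, 4·m = 136 − 1·64 = 72, so m* = 18.

b* = 64, m* = 18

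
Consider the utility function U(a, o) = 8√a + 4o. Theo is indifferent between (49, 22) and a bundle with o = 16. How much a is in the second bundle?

U(49, 22) = 144.
Set U(a, 16) = 144 and solve.
With o = 16: 8√a = 144 − 4·16 = 80, so √a = 10 and a = 100.
Check: U(100, 16) = 144.

a = 100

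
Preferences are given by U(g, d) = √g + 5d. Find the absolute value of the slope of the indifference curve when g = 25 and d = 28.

MU_g = 1/(2√g), MU_d = 5.
MRS = 1/(2√g) ÷ 5.
At (25, 28): MRS = 1/50.
The indifference curve has slope −1/50 at this bundle.

MRS = 1/50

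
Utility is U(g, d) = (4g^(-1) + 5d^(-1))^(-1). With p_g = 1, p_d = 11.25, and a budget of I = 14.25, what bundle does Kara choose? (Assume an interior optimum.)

g* = 3, d* = 1

For CES with ρ = -1, MRS = (4/5)·(d/g)^2.
Tangency: set MRS = p_g/p_d = 1/11.25 = 4/45.
So (d/g)^2 = 1/9; taking the square root, d/g = 1/3, i.e. d = (1/3)·g.
Substitute into the budget 1·g + 11.25·d = 14.25: 4.75·g = 14.25, so g* = 3 and d* = (1/3)·3 = 1.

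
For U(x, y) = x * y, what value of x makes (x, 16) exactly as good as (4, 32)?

x = 8

U(4, 32) = 128.
Set U(x, 16) = 128 and solve.
With y = 16: x = 128/16 = 8.
Check: U(8, 16) = 128.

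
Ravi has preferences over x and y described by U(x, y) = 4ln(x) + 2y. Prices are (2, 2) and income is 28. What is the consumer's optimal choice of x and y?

MU_x = 4/x, MU_y = 2.
MRS = 4/x ÷ 2.
Tangency: set MRS = p_x/p_y = 2/2 = 1.
MRS depends only on x: 2/x = 1 ⇒ x* = 2/1 = 2.
From the budget, 2·y = 28 − 2·2 = 24, so y* = 12.

x* = 2, y* = 12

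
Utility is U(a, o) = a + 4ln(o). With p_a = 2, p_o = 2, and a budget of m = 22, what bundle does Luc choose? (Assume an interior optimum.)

a* = 7, o* = 4

MU_a = 1, MU_o = 4/o.
MRS = 1 ÷ (4/o).
Tangency: set MRS = p_a/p_o = 2/2 = 1.
MRS depends only on o: 0.25·o = 1 ⇒ o* = 1/0.25 = 4.
From the budget, 2·a = 22 − 2·4 = 14, so a* = 7.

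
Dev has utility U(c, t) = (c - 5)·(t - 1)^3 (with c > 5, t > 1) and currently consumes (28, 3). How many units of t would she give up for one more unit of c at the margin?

MU_c = (t−1)^3, MU_t = 3·(c−5)·(t−1)^2.
MRS = (1/3)·(t−1)/(c−5).
At (28, 3): MRS = 2/69.
The indifference curve has slope −2/69 at this bundle.

MRS = 2/69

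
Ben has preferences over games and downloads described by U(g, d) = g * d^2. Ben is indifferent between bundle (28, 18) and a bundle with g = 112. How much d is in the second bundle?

d = 9

U(28, 18) = 9072.
Set U(112, d) = 9072 and solve.
With g = 112: d^2 = 9072/112 = 81; taking the square root, d = 9.
Check: U(112, 9) = 9072.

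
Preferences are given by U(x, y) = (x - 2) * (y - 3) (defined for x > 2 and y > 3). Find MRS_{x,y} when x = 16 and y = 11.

MRS = 4/7

MU_x = (y−3), MU_y = (x−2).
MRS = (y−3)/(x−2).
At (16, 11): MRS = 4/7.
The indifference curve has slope −4/7 at this bundle.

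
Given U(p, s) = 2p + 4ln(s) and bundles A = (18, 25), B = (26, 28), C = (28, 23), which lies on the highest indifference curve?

Evaluate utility at each bundle:
U(A) = 48.876.
U(B) = 65.329.
U(C) = 68.542.
Highest utility is C, so C ≻ B ≻ A.

Bundle C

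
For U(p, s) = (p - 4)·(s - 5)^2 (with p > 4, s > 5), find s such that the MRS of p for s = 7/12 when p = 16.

s = 19

MU_p = (s−5)^2, MU_s = 2·(p−4)·(s−5).
MRS = (1/2)·(s−5)/(p−4).
Substitute p = 16: MRS = (s − 5)/24. Setting this equal to 7/12 gives s − 5 = (7/12)·24 = 14, so s = 19.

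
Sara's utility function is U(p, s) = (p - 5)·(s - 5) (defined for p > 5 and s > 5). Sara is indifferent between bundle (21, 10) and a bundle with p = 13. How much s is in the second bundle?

s = 15

U(21, 10) = 80.
Set U(13, s) = 80 and solve.
With p = 13: (13 − 5) = 8, so (s − 5) = 80/8 = 10.
So s = 5 + 10 = 15.
Check: U(13, 15) = 80.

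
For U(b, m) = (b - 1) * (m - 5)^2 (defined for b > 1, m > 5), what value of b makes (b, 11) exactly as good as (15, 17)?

b = 57

U(15, 17) = 2016.
Set U(b, 11) = 2016 and solve.
With m = 11: (11 − 5)^2 = 36, so (b − 1) = 2016/36 = 56.
So b = 1 + 56 = 57.
Check: U(57, 11) = 2016.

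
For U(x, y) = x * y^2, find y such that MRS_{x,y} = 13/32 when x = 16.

MU_x = y^2 and MU_y = 2·x·y.
MRS = MU_x/MU_y = (1/2)·y/x.
Substitute x = 16: MRS = y/32. Setting y/32 = 13/32 gives y = (13/32)·32 = 13.

y = 13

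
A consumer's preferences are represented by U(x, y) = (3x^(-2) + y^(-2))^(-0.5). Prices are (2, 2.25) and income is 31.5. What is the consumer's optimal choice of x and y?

x* = 9, y* = 6

For CES with ρ = -2, MRS = (3/1)·(y/x)^3.
Tangency: set MRS = p_x/p_y = 2/2.25 = 8/9.
So (y/x)^3 = 8/27; taking the cube root, y/x = 2/3, i.e. y = (2/3)·x.
Substitute into the budget 2·x + 2.25·y = 31.5: 3.5·x = 31.5, so x* = 9 and y* = (2/3)·9 = 6.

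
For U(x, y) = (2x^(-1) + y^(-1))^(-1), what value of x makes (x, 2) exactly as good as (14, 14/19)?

x = 2

U depends on (x, y) only through S = 2x^(-1) + y^(-1), so equal utility means equal S. At (14, 14/19): S = 1.5.
With y = 2: 2^(-1) = 0.5, so 2x^(-1) = 1.5 − 0.5 = 1, i.e. x^(-1) = 0.5.
Hence x = 1/0.5 = 2.
Check: U(2, 2) = 0.6667.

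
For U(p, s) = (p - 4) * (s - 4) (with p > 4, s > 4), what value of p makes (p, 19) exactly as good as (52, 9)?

p = 20

U(52, 9) = 240.
Set U(p, 19) = 240 and solve.
With s = 19: (19 − 4) = 15, so (p − 4) = 240/15 = 16.
So p = 4 + 16 = 20.
Check: U(20, 19) = 240.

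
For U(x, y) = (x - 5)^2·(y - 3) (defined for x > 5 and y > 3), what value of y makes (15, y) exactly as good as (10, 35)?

y = 11

U(10, 35) = 800.
Set U(15, y) = 800 and solve.
With x = 15: (15 − 5)^2 = 100, so (y − 3) = 800/100 = 8.
So y = 3 + 8 = 11.
Check: U(15, 11) = 800.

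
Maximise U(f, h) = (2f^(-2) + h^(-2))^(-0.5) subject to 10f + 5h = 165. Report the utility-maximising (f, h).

f* = 11, h* = 11

For CES with ρ = -2, MRS = (2/1)·(h/f)^3.
Tangency: set MRS = p_f/p_h = 10/5 = 2.
So (h/f)^3 = 1; taking the cube root, h/f = 1, i.e. h = f.
Substitute into the budget 10·f + 5·h = 165: 15·f = 165, so f* = 11 and h* = 11.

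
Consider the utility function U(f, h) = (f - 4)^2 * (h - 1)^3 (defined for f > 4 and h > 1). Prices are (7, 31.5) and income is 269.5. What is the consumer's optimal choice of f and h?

MU_f = 2·(f−4)·(h−1)^3, MU_h = 3·(f−4)^2·(h−1)^2.
MRS = (2/3)·(h−1)/(f−4).
Tangency: set MRS = p_f/p_h = 7/31.5 = 2/9.
So (2/3)·(h − 1)/(f − 4) = 2/9, i.e. (h − 1) = (1/3)·(f − 4).
Rewrite the budget in excess-of-subsistence terms: 7·(f − 4) + 31.5·(h − 1) = 269.5 − 7·4 − 31.5·1 = 210.
Substituting, 17.5·(f − 4) = 210, so f − 4 = 12 and f* = 16.
Then h − 1 = (1/3)·12 = 4, so h* = 5.

f* = 16, h* = 5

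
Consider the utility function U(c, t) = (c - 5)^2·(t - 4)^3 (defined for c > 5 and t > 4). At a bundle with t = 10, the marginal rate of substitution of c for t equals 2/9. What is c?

MU_c = 2·(c−5)·(t−4)^3, MU_t = 3·(c−5)^2·(t−4)^2.
MRS = (2/3)·(t−4)/(c−5).
Substitute t = 10: MRS = 4/(c − 5). Setting this equal to 2/9 gives c − 5 = 4/(2/9) = 18, so c = 23.

c = 23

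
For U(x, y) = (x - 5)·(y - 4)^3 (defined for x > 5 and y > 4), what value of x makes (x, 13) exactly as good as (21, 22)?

x = 133

U(21, 22) = 93312.
Set U(x, 13) = 93312 and solve.
With y = 13: (13 − 4)^3 = 729, so (x − 5) = 93312/729 = 128.
So x = 5 + 128 = 133.
Check: U(133, 13) = 93312.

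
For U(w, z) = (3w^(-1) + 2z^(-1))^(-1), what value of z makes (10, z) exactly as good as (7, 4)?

z = 35/11

U depends on (w, z) only through S = 3w^(-1) + 2z^(-1), so equal utility means equal S. At (7, 4): S = 13/14.
With w = 10: 3·10^(-1) = 0.3, so 2z^(-1) = 13/14 − 0.3 = 22/35, i.e. z^(-1) = 11/35.
Hence z = 1/(11/35) = 35/11.
Check: U(10, 35/11) = 1.0769.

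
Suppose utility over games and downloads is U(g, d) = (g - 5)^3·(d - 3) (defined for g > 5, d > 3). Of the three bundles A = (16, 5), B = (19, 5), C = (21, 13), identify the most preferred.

Bundle C

Evaluate utility at each bundle:
U(A) = 2662.
U(B) = 5488.
U(C) = 40960.
Highest utility is C, so C ≻ B ≻ A.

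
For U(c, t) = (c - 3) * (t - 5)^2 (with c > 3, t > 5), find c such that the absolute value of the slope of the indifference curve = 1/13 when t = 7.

MU_c = (t−5)^2, MU_t = 2·(c−3)·(t−5).
MRS = (1/2)·(t−5)/(c−3).
Substitute t = 7: MRS = 1/(c − 3). Setting this equal to 1/13 gives c − 3 = 1/(1/13) = 13, so c = 16.

c = 16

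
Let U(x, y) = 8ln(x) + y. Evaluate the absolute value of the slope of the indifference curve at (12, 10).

MRS = 2/3

MU_x = 8/x, MU_y = 1.
MRS = 8/x ÷ 1.
At (12, 10): MRS = 2/3.
The indifference curve has slope −2/3 at this bundle.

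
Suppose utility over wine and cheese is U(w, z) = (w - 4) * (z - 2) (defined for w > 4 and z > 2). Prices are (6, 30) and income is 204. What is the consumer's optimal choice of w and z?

MU_w = (z−2), MU_z = (w−4).
MRS = (z−2)/(w−4).
Tangency: set MRS = p_w/p_z = 6/30 = 0.2.
So (z − 2)/(w − 4) = 0.2, i.e. (z − 2) = 0.2·(w − 4).
Rewrite the budget in excess-of-subsistence terms: 6·(w − 4) + 30·(z − 2) = 204 − 6·4 − 30·2 = 120.
Substituting, 12·(w − 4) = 120, so w − 4 = 10 and w* = 14.
Then z − 2 = 0.2·10 = 2, so z* = 4.

w* = 14, z* = 4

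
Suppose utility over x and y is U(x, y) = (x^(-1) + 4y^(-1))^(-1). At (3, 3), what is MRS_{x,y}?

For CES with ρ = -1, MRS = (1/4)·(y/x)^2.
At (3, 3): MRS = 0.25.
That is, one extra unit of x is worth 0.25 units of y at the margin.

MRS = 0.25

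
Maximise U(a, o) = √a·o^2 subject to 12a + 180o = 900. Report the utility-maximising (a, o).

a* = 15, o* = 4

MU_a = 0.5·a^(-0.5)·o^2 and MU_o = 2·√a·o.
MRS = MU_a/MU_o = (0.25)·o/a.
Tangency: set MRS = p_a/p_o = 12/180 = 1/15.
So (0.25)·o/a = 1/15, i.e. o = (4/15)·a.
Substitute into the budget 12·a + 180·o = 900: 60·a = 900, so a* = 15.
Then o* = (4/15)·15 = 4.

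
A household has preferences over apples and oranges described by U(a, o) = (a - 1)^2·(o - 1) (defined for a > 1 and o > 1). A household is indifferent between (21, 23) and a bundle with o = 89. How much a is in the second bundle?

a = 11

U(21, 23) = 8800.
Set U(a, 89) = 8800 and solve.
With o = 89: (89 − 1) = 88, so (a − 1)^2 = 8800/88 = 100.
Taking the square root (with a > 1): a − 1 = 10, so a = 11.
Check: U(11, 89) = 8800.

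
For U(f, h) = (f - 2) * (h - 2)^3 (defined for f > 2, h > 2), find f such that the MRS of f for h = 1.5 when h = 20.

f = 6

MU_f = (h−2)^3, MU_h = 3·(f−2)·(h−2)^2.
MRS = (1/3)·(h−2)/(f−2).
Substitute h = 20: MRS = 6/(f − 2). Setting this equal to 1.5 gives f − 2 = 6/1.5 = 4, so f = 6.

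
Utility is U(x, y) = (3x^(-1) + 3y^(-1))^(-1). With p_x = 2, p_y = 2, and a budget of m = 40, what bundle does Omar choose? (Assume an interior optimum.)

x* = 10, y* = 10

For CES with ρ = -1, MRS = (y/x)^2.
Tangency: set MRS = p_x/p_y = 2/2 = 1.
So (y/x)^2 = 1; taking the square root, y/x = 1, i.e. y = x.
Substitute into the budget 2·x + 2·y = 40: 4·x = 40, so x* = 10 and y* = 10.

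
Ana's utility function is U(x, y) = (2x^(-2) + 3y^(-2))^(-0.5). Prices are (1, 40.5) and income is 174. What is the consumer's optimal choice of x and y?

For CES with ρ = -2, MRS = (2/3)·(y/x)^3.
Tangency: set MRS = p_x/p_y = 1/40.5 = 2/81.
So (y/x)^3 = 1/27; taking the cube root, y/x = 1/3, i.e. y = (1/3)·x.
Substitute into the budget 1·x + 40.5·y = 174: 14.5·x = 174, so x* = 12 and y* = (1/3)·12 = 4.

x* = 12, y* = 4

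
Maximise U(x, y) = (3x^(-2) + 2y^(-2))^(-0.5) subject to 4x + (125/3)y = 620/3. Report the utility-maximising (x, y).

For CES with ρ = -2, MRS = (3/2)·(y/x)^3.
Tangency: set MRS = p_x/p_y = 4/(125/3) = 12/125.
So (y/x)^3 = 8/125; taking the cube root, y/x = 0.4, i.e. y = 0.4·x.
Substitute into the budget 4·x + (125/3)·y = 620/3: (62/3)·x = 620/3, so x* = 10 and y* = 0.4·10 = 4.

x* = 10, y* = 4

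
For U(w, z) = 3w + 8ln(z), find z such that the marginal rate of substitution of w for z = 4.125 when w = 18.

z = 11

MU_w = 3, MU_z = 8/z.
MRS = 3 ÷ (8/z).
MRS depends only on z: 0.375·z = 4.125 ⇒ z = 4.125/0.375 = 11.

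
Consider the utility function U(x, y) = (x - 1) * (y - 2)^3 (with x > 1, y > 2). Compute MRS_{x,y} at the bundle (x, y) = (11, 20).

MRS = 0.6

MU_x = (y−2)^3, MU_y = 3·(x−1)·(y−2)^2.
MRS = (1/3)·(y−2)/(x−1).
At (11, 20): MRS = 0.6.
That is, one extra unit of x is worth 0.6 units of y at the margin.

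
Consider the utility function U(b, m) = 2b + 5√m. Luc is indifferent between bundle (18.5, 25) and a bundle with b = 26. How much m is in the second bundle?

U(18.5, 25) = 62.
Set U(26, m) = 62 and solve.
With b = 26: 5√m = 62 − 2·26 = 10, so √m = 2 and m = 4.
Check: U(26, 4) = 62.

m = 4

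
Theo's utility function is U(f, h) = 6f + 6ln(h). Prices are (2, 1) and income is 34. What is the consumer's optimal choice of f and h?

f* = 16, h* = 2

MU_f = 6, MU_h = 6/h.
MRS = 6 ÷ (6/h).
Tangency: set MRS = p_f/p_h = 2/1 = 2.
MRS depends only on h: h = 2 ⇒ h* = 2.
From the budget, 2·f = 34 − 1·2 = 32, so f* = 16.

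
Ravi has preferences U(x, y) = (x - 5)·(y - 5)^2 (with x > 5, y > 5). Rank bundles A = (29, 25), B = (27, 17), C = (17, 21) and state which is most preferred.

Bundle A

Evaluate utility at each bundle:
U(A) = 9600.
U(B) = 3168.
U(C) = 3072.
Highest utility is A, so A ≻ B ≻ C.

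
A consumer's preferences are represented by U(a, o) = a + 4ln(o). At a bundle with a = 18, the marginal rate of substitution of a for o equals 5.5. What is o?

o = 22

MU_a = 1, MU_o = 4/o.
MRS = 1 ÷ (4/o).
MRS depends only on o: 0.25·o = 5.5 ⇒ o = 5.5/0.25 = 22.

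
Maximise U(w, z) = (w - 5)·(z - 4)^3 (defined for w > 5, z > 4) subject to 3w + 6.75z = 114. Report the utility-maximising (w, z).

MU_w = (z−4)^3, MU_z = 3·(w−5)·(z−4)^2.
MRS = (1/3)·(z−4)/(w−5).
Tangency: set MRS = p_w/p_z = 3/6.75 = 4/9.
So (1/3)·(z − 4)/(w − 5) = 4/9, i.e. (z − 4) = (4/3)·(w − 5).
Rewrite the budget in excess-of-subsistence terms: 3·(w − 5) + 6.75·(z − 4) = 114 − 3·5 − 6.75·4 = 72.
Substituting, 12·(w − 5) = 72, so w − 5 = 6 and w* = 11.
Then z − 4 = (4/3)·6 = 8, so z* = 12.

w* = 11, z* = 12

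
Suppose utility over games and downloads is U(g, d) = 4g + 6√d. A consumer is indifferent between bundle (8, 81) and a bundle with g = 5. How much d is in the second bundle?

d = 121

U(8, 81) = 86.
Set U(5, d) = 86 and solve.
With g = 5: 6√d = 86 − 4·5 = 66, so √d = 11 and d = 121.
Check: U(5, 121) = 86.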